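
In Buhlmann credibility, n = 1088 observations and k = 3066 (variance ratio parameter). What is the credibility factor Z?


Z = n / (n + k)
= 1088 / (1088 + 3066)
= 1088 / 4154
= 0.2619


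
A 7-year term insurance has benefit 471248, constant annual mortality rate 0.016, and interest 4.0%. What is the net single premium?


NSP = benefit * sum_{k=0}^{n-1} k_p_x * q * v^(k+1)
With constant q=0.016, v=0.961538
Sum = 0.091776
NSP = 471248 * 0.091776
= 43249.1055


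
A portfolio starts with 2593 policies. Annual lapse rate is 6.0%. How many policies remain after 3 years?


remaining = initial * (1 - lapse)^years
= 2593 * (1 - 0.06)^3
= 2593 * 0.830584
= 2153.7043


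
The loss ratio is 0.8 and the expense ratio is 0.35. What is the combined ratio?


Combined ratio = loss ratio + expense ratio
= 0.8 + 0.35
= 1.15


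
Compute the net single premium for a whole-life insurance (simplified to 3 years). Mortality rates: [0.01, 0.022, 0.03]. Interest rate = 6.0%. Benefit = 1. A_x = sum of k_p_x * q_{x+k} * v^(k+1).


v = 0.943396
Year 0: k_p_x=1.0, q=0.01, term=0.009434
Year 1: k_p_x=0.99, q=0.022, term=0.019384
Year 2: k_p_x=0.96822, q=0.03, term=0.024388
A_x = 0.0532


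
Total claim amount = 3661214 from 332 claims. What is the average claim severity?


severity = total / number
= 3661214 / 332
= 11027.753


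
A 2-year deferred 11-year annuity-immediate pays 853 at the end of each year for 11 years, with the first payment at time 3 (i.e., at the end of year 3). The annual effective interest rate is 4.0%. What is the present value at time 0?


PV at time 2 of the 11-year annuity-immediate:
a_n = 853 * (1-(1+0.04)^(-11))/0.04 = 7472.6866
Discount back 2 years to time 0:
PV = 7472.6866 * (1+0.04)^(-2)
= 7472.6866 * 0.924556
= 6908.9189


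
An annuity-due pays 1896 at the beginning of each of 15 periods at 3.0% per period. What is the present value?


PV_due = PMT * (1-(1+i)^(-n))/i * (1+i)
PV_immediate = 22634.3249
PV_due = 22634.3249 * 1.03
= 23313.3547


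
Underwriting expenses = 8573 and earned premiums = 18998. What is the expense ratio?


Expense ratio = expenses / premiums
= 8573 / 18998
= 0.4513


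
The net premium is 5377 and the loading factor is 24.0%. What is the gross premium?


Gross = net * (1 + loading)
= 5377 * (1 + 0.24)
= 5377 * 1.24
= 6667.48


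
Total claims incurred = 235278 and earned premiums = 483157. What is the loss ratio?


Loss ratio = claims / premiums
= 235278 / 483157
= 0.487


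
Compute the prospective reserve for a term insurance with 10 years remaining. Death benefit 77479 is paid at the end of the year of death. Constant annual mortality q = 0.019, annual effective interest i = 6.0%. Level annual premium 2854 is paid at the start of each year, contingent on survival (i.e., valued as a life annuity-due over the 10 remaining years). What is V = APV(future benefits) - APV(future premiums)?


v = 1/(1+i) = 0.943396
APV(future benefits) per unit = sum_{k=0}^{9} k_p_x * q * v^(k+1) = 0.129651
APV(future benefits) = 77479 * 0.129651 = 10045.203
Life annuity-due factor ä_{x:10} = sum_{k=0}^{9} k_p_x * v^k = 7.233142
APV(future premiums) = 2854 * 7.233142 = 20643.3866
V = 10045.203 - 20643.3866
= -10598.1835


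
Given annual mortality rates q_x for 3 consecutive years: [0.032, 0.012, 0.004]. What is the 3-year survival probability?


p_k = 1 - q_k for each year
Survival = product of (1 - q_k)
= 0.968 * 0.988 * 0.996
= 0.9526


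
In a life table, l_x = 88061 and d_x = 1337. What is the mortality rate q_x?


q_x = d_x / l_x
= 1337 / 88061
= 0.0152


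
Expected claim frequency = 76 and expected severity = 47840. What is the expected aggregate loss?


E[S] = E[N] * E[X]
= 76 * 47840
= 3.6358e+06


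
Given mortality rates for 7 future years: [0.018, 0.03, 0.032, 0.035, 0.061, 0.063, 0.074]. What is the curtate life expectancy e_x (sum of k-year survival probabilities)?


e_x = sum_{k=1}^{n} k_p_x
k_p_x values:
  1_p_x = 0.982
  2_p_x = 0.95254
  3_p_x = 0.922059
  4_p_x = 0.889787
  5_p_x = 0.83551
  6_p_x = 0.782873
  7_p_x = 0.72494
e_x = 6.0897


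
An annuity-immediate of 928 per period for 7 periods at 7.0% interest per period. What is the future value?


FV = PMT * ((1+i)^n - 1) / i
= 928 * ((1.07)^7 - 1) / 0.07
= 928 * (1.605781 - 1) / 0.07
= 8030.9316


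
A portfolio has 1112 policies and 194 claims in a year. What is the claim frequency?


frequency = claims / policies
= 194 / 1112
= 0.1745


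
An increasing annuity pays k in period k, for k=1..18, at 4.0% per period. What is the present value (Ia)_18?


(Ia)_n = sum_{k=1}^{n} k * v^k, v = 1/(1+i)
v = 0.961538
Sum computed term by term:
(Ia)_18 = 107.0091


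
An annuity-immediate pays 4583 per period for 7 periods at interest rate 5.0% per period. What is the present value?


PV = PMT * (1 - (1+i)^(-n)) / i
= 4583 * (1 - (1+0.05)^(-7)) / 0.05
= 4583 * (1 - 0.710681) / 0.05
= 4583 * 5.786373
= 26518.9493


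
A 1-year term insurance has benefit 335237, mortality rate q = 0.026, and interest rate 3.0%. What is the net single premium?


NSP = benefit * q * v
v = 1/(1+i) = 0.970874
NSP = 335237 * 0.026 * 0.970874
= 8462.2932


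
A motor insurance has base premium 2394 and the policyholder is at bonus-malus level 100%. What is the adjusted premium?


adjusted = base * BM_level / 100
= 2394 * 100 / 100
= 2394 * 1.0
= 2394.0


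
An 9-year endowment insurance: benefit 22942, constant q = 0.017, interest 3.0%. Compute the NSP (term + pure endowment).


Term component = 2847.7627
Pure endowment = 9_p_x * v^9 * benefit = 0.857002 * 0.766417 * 22942 = 15068.7738
NSP = 17916.5365


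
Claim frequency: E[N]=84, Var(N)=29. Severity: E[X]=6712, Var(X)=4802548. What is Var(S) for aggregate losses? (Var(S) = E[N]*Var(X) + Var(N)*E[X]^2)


Var(S) = E[N]*Var(X) + Var(N)*E[X]^2
= 84*4802548 + 29*6712^2
= 403414032 + 1306477376
= 1.7099e+09


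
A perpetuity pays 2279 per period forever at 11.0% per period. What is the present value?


PV = PMT / i
= 2279 / 0.11
= 20718.1818


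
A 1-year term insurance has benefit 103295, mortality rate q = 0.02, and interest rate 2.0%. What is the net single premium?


NSP = benefit * q * v
v = 1/(1+i) = 0.980392
NSP = 103295 * 0.02 * 0.980392
= 2025.3922


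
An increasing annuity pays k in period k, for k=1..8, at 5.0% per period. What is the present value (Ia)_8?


(Ia)_n = sum_{k=1}^{n} k * v^k, v = 1/(1+i)
v = 0.952381
Sum computed term by term:
(Ia)_8 = 27.4332


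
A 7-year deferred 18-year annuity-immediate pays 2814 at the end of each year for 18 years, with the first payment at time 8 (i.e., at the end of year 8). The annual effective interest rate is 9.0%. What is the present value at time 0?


PV at time 7 of the 18-year annuity-immediate:
a_n = 2814 * (1-(1+0.09)^(-18))/0.09 = 24638.3291
Discount back 7 years to time 0:
PV = 24638.3291 * (1+0.09)^(-7)
= 24638.3291 * 0.547034
= 13478.0097


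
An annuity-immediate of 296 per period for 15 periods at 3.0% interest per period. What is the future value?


FV = PMT * ((1+i)^n - 1) / i
= 296 * ((1.03)^15 - 1) / 0.03
= 296 * (1.557967 - 1) / 0.03
= 5505.2785


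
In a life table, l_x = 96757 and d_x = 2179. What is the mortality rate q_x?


q_x = d_x / l_x
= 2179 / 96757
= 0.0225


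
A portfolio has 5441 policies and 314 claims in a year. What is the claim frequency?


frequency = claims / policies
= 314 / 5441
= 0.0577


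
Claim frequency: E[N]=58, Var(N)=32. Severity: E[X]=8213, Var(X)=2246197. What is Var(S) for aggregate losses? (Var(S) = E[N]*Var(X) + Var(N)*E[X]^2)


Var(S) = E[N]*Var(X) + Var(N)*E[X]^2
= 58*2246197 + 32*8213^2
= 130279426 + 2158507808
= 2.2888e+09


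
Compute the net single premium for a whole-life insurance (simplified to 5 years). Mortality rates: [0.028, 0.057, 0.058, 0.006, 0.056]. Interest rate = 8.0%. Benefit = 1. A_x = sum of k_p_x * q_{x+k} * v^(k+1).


v = 0.925926
Year 0: k_p_x=1.0, q=0.028, term=0.025926
Year 1: k_p_x=0.972, q=0.057, term=0.0475
Year 2: k_p_x=0.916596, q=0.058, term=0.042202
Year 3: k_p_x=0.863433, q=0.006, term=0.003808
Year 4: k_p_x=0.858253, q=0.056, term=0.03271
A_x = 0.1521


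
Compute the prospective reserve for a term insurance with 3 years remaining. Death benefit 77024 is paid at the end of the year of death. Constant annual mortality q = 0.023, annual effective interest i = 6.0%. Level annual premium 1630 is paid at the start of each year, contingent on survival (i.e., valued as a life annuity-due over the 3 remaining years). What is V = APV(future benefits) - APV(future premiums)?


v = 1/(1+i) = 0.943396
APV(future benefits) per unit = sum_{k=0}^{2} k_p_x * q * v^(k+1) = 0.06013
APV(future benefits) = 77024 * 0.06013 = 4631.4812
Life annuity-due factor ä_{x:3} = sum_{k=0}^{2} k_p_x * v^k = 2.771226
APV(future premiums) = 1630 * 2.771226 = 4517.0976
V = 4631.4812 - 4517.0976
= 114.3836


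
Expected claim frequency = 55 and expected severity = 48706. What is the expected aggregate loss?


E[S] = E[N] * E[X]
= 55 * 48706
= 2.6788e+06


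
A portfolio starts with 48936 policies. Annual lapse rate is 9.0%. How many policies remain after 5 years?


remaining = initial * (1 - lapse)^years
= 48936 * (1 - 0.09)^5
= 48936 * 0.624032
= 30537.6371


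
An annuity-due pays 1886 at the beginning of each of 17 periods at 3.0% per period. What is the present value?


PV_due = PMT * (1-(1+i)^(-n))/i * (1+i)
PV_immediate = 24831.2994
PV_due = 24831.2994 * 1.03
= 25576.2384


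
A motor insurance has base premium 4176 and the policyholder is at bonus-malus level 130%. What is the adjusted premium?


adjusted = base * BM_level / 100
= 4176 * 130 / 100
= 4176 * 1.3
= 5428.8


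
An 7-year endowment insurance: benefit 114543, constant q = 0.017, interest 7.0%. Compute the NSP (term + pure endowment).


Term component = 10020.032
Pure endowment = 7_p_x * v^7 * benefit = 0.8869 * 0.62275 * 114543 = 63264.0127
NSP = 73284.0447


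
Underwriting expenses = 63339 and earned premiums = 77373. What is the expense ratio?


Expense ratio = expenses / premiums
= 63339 / 77373
= 0.8186


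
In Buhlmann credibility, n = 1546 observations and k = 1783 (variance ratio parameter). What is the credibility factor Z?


Z = n / (n + k)
= 1546 / (1546 + 1783)
= 1546 / 3329
= 0.4644


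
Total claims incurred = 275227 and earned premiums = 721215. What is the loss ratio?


Loss ratio = claims / premiums
= 275227 / 721215
= 0.3816


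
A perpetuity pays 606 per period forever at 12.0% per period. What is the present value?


PV = PMT / i
= 606 / 0.12
= 5050.0


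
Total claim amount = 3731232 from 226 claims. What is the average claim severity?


severity = total / number
= 3731232 / 226
= 16509.8761


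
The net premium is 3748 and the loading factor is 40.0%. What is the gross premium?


Gross = net * (1 + loading)
= 3748 * (1 + 0.4)
= 3748 * 1.4
= 5247.2


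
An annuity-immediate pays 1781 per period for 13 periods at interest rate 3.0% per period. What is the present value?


PV = PMT * (1 - (1+i)^(-n)) / i
= 1781 * (1 - (1+0.03)^(-13)) / 0.03
= 1781 * (1 - 0.680951) / 0.03
= 1781 * 10.634955
= 18940.8554


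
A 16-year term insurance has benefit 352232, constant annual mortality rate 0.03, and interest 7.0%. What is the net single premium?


NSP = benefit * sum_{k=0}^{n-1} k_p_x * q * v^(k+1)
With constant q=0.03, v=0.934579
Sum = 0.237579
NSP = 352232 * 0.237579
= 83683.0358


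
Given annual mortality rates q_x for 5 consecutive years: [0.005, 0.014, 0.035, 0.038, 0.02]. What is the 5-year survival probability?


p_k = 1 - q_k for each year
Survival = product of (1 - q_k)
= 0.995 * 0.986 * 0.965 * 0.962 * 0.98
= 0.8925


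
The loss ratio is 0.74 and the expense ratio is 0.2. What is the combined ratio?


Combined ratio = loss ratio + expense ratio
= 0.74 + 0.2
= 0.94


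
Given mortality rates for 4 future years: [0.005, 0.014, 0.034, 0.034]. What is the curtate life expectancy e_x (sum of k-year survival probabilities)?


e_x = sum_{k=1}^{n} k_p_x
k_p_x values:
  1_p_x = 0.995
  2_p_x = 0.98107
  3_p_x = 0.947714
  4_p_x = 0.915491
e_x = 3.8393


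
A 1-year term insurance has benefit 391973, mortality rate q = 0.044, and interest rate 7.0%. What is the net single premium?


NSP = benefit * q * v
v = 1/(1+i) = 0.934579
NSP = 391973 * 0.044 * 0.934579
= 16118.5159


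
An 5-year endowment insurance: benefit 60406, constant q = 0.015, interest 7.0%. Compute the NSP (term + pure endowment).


Term component = 3612.7135
Pure endowment = 5_p_x * v^5 * benefit = 0.927217 * 0.712986 * 60406 = 39933.9567
NSP = 43546.6702


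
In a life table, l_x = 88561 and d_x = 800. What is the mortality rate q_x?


q_x = d_x / l_x
= 800 / 88561
= 0.009


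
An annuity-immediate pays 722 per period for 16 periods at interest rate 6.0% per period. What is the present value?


PV = PMT * (1 - (1+i)^(-n)) / i
= 722 * (1 - (1+0.06)^(-16)) / 0.06
= 722 * (1 - 0.393646) / 0.06
= 722 * 10.105895
= 7296.4564


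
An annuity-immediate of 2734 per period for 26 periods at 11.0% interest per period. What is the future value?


FV = PMT * ((1+i)^n - 1) / i
= 2734 * ((1.11)^26 - 1) / 0.11
= 2734 * (15.079865 - 1) / 0.11
= 349948.6402


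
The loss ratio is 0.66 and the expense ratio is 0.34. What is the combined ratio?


Combined ratio = loss ratio + expense ratio
= 0.66 + 0.34
= 1.0


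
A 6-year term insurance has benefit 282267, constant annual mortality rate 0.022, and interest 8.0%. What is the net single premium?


NSP = benefit * sum_{k=0}^{n-1} k_p_x * q * v^(k+1)
With constant q=0.022, v=0.925926
Sum = 0.09675
NSP = 282267 * 0.09675
= 27309.427


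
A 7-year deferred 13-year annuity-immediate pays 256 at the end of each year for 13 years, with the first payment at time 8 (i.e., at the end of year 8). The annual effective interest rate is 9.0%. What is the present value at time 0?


PV at time 7 of the 13-year annuity-immediate:
a_n = 256 * (1-(1+0.09)^(-13))/0.09 = 1916.6474
Discount back 7 years to time 0:
PV = 1916.6474 * (1+0.09)^(-7)
= 1916.6474 * 0.547034
= 1048.4718


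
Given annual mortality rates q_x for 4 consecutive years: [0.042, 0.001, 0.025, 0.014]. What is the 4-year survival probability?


p_k = 1 - q_k for each year
Survival = product of (1 - q_k)
= 0.958 * 0.999 * 0.975 * 0.986
= 0.9201


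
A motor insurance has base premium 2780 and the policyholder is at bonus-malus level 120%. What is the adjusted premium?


adjusted = base * BM_level / 100
= 2780 * 120 / 100
= 2780 * 1.2
= 3336.0


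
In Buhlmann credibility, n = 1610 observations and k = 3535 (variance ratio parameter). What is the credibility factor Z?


Z = n / (n + k)
= 1610 / (1610 + 3535)
= 1610 / 5145
= 0.3129


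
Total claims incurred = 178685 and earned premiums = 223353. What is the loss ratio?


Loss ratio = claims / premiums
= 178685 / 223353
= 0.8


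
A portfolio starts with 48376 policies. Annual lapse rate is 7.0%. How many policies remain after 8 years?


remaining = initial * (1 - lapse)^years
= 48376 * (1 - 0.07)^8
= 48376 * 0.559582
= 27070.3296


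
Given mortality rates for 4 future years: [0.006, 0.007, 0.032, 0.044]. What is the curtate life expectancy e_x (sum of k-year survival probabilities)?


e_x = sum_{k=1}^{n} k_p_x
k_p_x values:
  1_p_x = 0.994
  2_p_x = 0.987042
  3_p_x = 0.955457
  4_p_x = 0.913417
e_x = 3.8499


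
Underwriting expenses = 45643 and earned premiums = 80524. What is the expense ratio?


Expense ratio = expenses / premiums
= 45643 / 80524
= 0.5668


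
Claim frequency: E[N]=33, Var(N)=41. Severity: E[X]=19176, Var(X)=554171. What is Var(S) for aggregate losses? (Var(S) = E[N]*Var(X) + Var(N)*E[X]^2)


Var(S) = E[N]*Var(X) + Var(N)*E[X]^2
= 33*554171 + 41*19176^2
= 18287643 + 15076478016
= 1.5095e+10


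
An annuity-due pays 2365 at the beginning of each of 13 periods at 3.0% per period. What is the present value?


PV_due = PMT * (1-(1+i)^(-n))/i * (1+i)
PV_immediate = 25151.6694
PV_due = 25151.6694 * 1.03
= 25906.2194


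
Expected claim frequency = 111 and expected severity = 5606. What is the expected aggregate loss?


E[S] = E[N] * E[X]
= 111 * 5606
= 622266


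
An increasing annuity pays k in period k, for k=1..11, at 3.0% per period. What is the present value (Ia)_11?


(Ia)_n = sum_{k=1}^{n} k * v^k, v = 1/(1+i)
v = 0.970874
Sum computed term by term:
(Ia)_11 = 52.7856


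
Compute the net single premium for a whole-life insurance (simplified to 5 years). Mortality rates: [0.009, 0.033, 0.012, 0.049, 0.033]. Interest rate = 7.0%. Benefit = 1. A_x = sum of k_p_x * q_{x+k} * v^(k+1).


v = 0.934579
Year 0: k_p_x=1.0, q=0.009, term=0.008411
Year 1: k_p_x=0.991, q=0.033, term=0.028564
Year 2: k_p_x=0.958297, q=0.012, term=0.009387
Year 3: k_p_x=0.946797, q=0.049, term=0.035393
Year 4: k_p_x=0.900404, q=0.033, term=0.021185
A_x = 0.1029


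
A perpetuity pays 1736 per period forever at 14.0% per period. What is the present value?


PV = PMT / i
= 1736 / 0.14
= 12400.0


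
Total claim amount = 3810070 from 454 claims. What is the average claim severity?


severity = total / number
= 3810070 / 454
= 8392.2247


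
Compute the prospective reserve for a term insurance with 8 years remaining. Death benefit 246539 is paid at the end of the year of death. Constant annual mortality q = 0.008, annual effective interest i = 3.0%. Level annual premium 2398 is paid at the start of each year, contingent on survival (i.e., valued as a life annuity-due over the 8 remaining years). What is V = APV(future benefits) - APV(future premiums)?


v = 1/(1+i) = 0.970874
APV(future benefits) per unit = sum_{k=0}^{7} k_p_x * q * v^(k+1) = 0.054678
APV(future benefits) = 246539 * 0.054678 = 13480.2721
Life annuity-due factor ä_{x:8} = sum_{k=0}^{7} k_p_x * v^k = 7.039799
APV(future premiums) = 2398 * 7.039799 = 16881.4383
V = 13480.2721 - 16881.4383
= -3401.1662


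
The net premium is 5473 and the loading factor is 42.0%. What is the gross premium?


Gross = net * (1 + loading)
= 5473 * (1 + 0.42)
= 5473 * 1.42
= 7771.66


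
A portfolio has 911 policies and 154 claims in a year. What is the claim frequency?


frequency = claims / policies
= 154 / 911
= 0.169


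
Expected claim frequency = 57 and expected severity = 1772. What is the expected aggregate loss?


E[S] = E[N] * E[X]
= 57 * 1772
= 101004


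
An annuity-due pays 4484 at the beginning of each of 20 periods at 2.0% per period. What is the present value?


PV_due = PMT * (1-(1+i)^(-n))/i * (1+i)
PV_immediate = 73319.8271
PV_due = 73319.8271 * 1.02
= 74786.2237


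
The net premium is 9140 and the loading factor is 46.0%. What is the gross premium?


Gross = net * (1 + loading)
= 9140 * (1 + 0.46)
= 9140 * 1.46
= 13344.4


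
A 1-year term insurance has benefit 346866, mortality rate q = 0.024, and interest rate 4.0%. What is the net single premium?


NSP = benefit * q * v
v = 1/(1+i) = 0.961538
NSP = 346866 * 0.024 * 0.961538
= 8004.6


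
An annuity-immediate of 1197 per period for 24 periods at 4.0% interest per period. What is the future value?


FV = PMT * ((1+i)^n - 1) / i
= 1197 * ((1.04)^24 - 1) / 0.04
= 1197 * (2.563304 - 1) / 0.04
= 46781.8771


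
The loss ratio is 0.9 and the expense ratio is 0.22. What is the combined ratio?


Combined ratio = loss ratio + expense ratio
= 0.9 + 0.22
= 1.12


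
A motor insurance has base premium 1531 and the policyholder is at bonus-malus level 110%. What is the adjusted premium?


adjusted = base * BM_level / 100
= 1531 * 110 / 100
= 1531 * 1.1
= 1684.1


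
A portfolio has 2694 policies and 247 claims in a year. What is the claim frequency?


frequency = claims / policies
= 247 / 2694
= 0.0917


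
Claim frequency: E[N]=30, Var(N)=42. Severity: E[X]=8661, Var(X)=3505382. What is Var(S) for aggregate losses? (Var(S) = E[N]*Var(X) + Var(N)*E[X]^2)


Var(S) = E[N]*Var(X) + Var(N)*E[X]^2
= 30*3505382 + 42*8661^2
= 105161460 + 3150542682
= 3.2557e+09


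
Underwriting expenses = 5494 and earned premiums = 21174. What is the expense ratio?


Expense ratio = expenses / premiums
= 5494 / 21174
= 0.2595


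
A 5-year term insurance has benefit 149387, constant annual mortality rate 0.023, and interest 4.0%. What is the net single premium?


NSP = benefit * sum_{k=0}^{n-1} k_p_x * q * v^(k+1)
With constant q=0.023, v=0.961538
Sum = 0.097967
NSP = 149387 * 0.097967
= 14635.0499


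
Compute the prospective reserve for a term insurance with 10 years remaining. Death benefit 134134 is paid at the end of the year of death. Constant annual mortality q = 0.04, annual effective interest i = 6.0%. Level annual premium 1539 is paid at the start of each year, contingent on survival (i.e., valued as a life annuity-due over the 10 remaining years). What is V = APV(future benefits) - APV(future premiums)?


v = 1/(1+i) = 0.943396
APV(future benefits) per unit = sum_{k=0}^{9} k_p_x * q * v^(k+1) = 0.251504
APV(future benefits) = 134134 * 0.251504 = 33735.2874
Life annuity-due factor ä_{x:10} = sum_{k=0}^{9} k_p_x * v^k = 6.664866
APV(future premiums) = 1539 * 6.664866 = 10257.2285
V = 33735.2874 - 10257.2285
= 23478.0588


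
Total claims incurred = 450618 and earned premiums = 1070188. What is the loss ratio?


Loss ratio = claims / premiums
= 450618 / 1070188
= 0.4211


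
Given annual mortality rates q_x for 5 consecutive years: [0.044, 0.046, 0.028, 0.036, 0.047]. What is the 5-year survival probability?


p_k = 1 - q_k for each year
Survival = product of (1 - q_k)
= 0.956 * 0.954 * 0.972 * 0.964 * 0.953
= 0.8144


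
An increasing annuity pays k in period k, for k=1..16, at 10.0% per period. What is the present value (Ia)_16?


(Ia)_n = sum_{k=1}^{n} k * v^k, v = 1/(1+i)
v = 0.909091
Sum computed term by term:
(Ia)_16 = 51.2401


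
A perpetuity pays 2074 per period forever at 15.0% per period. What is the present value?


PV = PMT / i
= 2074 / 0.15
= 13826.6667


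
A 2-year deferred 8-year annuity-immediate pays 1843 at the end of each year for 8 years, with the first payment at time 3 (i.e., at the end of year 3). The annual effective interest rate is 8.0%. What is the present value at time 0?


PV at time 2 of the 8-year annuity-immediate:
a_n = 1843 * (1-(1+0.08)^(-8))/0.08 = 10591.0556
Discount back 2 years to time 0:
PV = 10591.0556 * (1+0.08)^(-2)
= 10591.0556 * 0.857339
= 9080.1231


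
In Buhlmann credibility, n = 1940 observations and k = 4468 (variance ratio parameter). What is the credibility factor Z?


Z = n / (n + k)
= 1940 / (1940 + 4468)
= 1940 / 6408
= 0.3027


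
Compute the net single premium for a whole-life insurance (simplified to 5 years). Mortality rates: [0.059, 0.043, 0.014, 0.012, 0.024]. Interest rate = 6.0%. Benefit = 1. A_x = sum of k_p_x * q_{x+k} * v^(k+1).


v = 0.943396
Year 0: k_p_x=1.0, q=0.059, term=0.05566
Year 1: k_p_x=0.941, q=0.043, term=0.036012
Year 2: k_p_x=0.900537, q=0.014, term=0.010586
Year 3: k_p_x=0.887929, q=0.012, term=0.00844
Year 4: k_p_x=0.877274, q=0.024, term=0.015733
A_x = 0.1264


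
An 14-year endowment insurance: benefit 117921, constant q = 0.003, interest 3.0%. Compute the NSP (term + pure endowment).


Term component = 3924.7768
Pure endowment = 14_p_x * v^14 * benefit = 0.958809 * 0.661118 * 117921 = 74748.4556
NSP = 78673.2324


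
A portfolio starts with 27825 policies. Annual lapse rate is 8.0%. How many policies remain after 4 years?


remaining = initial * (1 - lapse)^years
= 27825 * (1 - 0.08)^4
= 27825 * 0.716393
= 19933.6341


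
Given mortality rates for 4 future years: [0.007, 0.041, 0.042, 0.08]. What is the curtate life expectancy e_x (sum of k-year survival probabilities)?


e_x = sum_{k=1}^{n} k_p_x
k_p_x values:
  1_p_x = 0.993
  2_p_x = 0.952287
  3_p_x = 0.912291
  4_p_x = 0.839308
e_x = 3.6969


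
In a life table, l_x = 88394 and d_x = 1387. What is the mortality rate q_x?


q_x = d_x / l_x
= 1387 / 88394
= 0.0157


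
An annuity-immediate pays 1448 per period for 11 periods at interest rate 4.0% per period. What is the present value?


PV = PMT * (1 - (1+i)^(-n)) / i
= 1448 * (1 - (1+0.04)^(-11)) / 0.04
= 1448 * (1 - 0.649581) / 0.04
= 1448 * 8.760477
= 12685.1703


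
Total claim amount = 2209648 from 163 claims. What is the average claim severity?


severity = total / number
= 2209648 / 163
= 13556.1227


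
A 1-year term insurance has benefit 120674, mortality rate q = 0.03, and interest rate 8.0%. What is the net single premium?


NSP = benefit * q * v
v = 1/(1+i) = 0.925926
NSP = 120674 * 0.03 * 0.925926
= 3352.0556


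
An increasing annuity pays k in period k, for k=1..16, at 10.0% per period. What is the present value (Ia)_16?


(Ia)_n = sum_{k=1}^{n} k * v^k, v = 1/(1+i)
v = 0.909091
Sum computed term by term:
(Ia)_16 = 51.2401


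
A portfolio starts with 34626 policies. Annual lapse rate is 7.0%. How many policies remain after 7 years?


remaining = initial * (1 - lapse)^years
= 34626 * (1 - 0.07)^7
= 34626 * 0.601701
= 20834.4943


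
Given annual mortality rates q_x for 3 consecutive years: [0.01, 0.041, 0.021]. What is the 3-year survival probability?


p_k = 1 - q_k for each year
Survival = product of (1 - q_k)
= 0.99 * 0.959 * 0.979
= 0.9295


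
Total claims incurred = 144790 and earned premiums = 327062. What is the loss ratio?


Loss ratio = claims / premiums
= 144790 / 327062
= 0.4427


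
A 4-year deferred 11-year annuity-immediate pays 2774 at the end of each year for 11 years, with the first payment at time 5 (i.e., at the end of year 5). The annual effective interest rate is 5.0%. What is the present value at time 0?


PV at time 4 of the 11-year annuity-immediate:
a_n = 2774 * (1-(1+0.05)^(-11))/0.05 = 23041.993
Discount back 4 years to time 0:
PV = 23041.993 * (1+0.05)^(-4)
= 23041.993 * 0.822702
= 18956.7047


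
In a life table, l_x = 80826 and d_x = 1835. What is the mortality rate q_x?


q_x = d_x / l_x
= 1835 / 80826
= 0.0227


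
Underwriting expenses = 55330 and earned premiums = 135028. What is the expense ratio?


Expense ratio = expenses / premiums
= 55330 / 135028
= 0.4098


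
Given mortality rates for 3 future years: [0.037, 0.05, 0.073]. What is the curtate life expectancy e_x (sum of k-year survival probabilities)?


e_x = sum_{k=1}^{n} k_p_x
k_p_x values:
  1_p_x = 0.963
  2_p_x = 0.91485
  3_p_x = 0.848066
e_x = 2.7259


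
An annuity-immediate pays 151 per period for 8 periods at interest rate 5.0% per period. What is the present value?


PV = PMT * (1 - (1+i)^(-n)) / i
= 151 * (1 - (1+0.05)^(-8)) / 0.05
= 151 * (1 - 0.676839) / 0.05
= 151 * 6.463213
= 975.9451


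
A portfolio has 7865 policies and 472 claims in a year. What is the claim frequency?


frequency = claims / policies
= 472 / 7865
= 0.06


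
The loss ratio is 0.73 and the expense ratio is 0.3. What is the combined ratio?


Combined ratio = loss ratio + expense ratio
= 0.73 + 0.3
= 1.03


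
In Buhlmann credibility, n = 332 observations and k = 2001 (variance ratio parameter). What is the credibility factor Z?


Z = n / (n + k)
= 332 / (332 + 2001)
= 332 / 2333
= 0.1423


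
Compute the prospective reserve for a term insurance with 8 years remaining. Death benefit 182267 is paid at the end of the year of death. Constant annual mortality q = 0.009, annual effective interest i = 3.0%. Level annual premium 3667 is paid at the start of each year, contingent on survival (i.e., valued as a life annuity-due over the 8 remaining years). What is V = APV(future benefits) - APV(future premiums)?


v = 1/(1+i) = 0.970874
APV(future benefits) per unit = sum_{k=0}^{7} k_p_x * q * v^(k+1) = 0.061308
APV(future benefits) = 182267 * 0.061308 = 11174.4975
Life annuity-due factor ä_{x:8} = sum_{k=0}^{7} k_p_x * v^k = 7.016405
APV(future premiums) = 3667 * 7.016405 = 25729.1584
V = 11174.4975 - 25729.1584
= -14554.661


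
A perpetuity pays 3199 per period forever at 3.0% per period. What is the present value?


PV = PMT / i
= 3199 / 0.03
= 106633.3333


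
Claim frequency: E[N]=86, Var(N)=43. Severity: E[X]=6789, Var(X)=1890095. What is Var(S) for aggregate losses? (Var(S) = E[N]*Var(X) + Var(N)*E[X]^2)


Var(S) = E[N]*Var(X) + Var(N)*E[X]^2
= 86*1890095 + 43*6789^2
= 162548170 + 1981892403
= 2.1444e+09


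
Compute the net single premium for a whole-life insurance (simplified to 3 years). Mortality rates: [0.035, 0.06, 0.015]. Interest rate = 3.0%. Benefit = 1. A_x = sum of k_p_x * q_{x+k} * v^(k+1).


v = 0.970874
Year 0: k_p_x=1.0, q=0.035, term=0.033981
Year 1: k_p_x=0.965, q=0.06, term=0.054576
Year 2: k_p_x=0.9071, q=0.015, term=0.012452
A_x = 0.101


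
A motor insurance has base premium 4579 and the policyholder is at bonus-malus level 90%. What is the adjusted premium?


adjusted = base * BM_level / 100
= 4579 * 90 / 100
= 4579 * 0.9
= 4121.1


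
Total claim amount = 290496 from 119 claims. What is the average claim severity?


severity = total / number
= 290496 / 119
= 2441.1429


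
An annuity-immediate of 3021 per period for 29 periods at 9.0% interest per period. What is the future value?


FV = PMT * ((1+i)^n - 1) / i
= 3021 * ((1.09)^29 - 1) / 0.09
= 3021 * (12.172182 - 1) / 0.09
= 375012.9119


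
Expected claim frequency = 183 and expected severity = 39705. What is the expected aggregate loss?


E[S] = E[N] * E[X]
= 183 * 39705
= 7.2660e+06


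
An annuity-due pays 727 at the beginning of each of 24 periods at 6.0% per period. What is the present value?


PV_due = PMT * (1-(1+i)^(-n))/i * (1+i)
PV_immediate = 9124.1099
PV_due = 9124.1099 * 1.06
= 9671.5565


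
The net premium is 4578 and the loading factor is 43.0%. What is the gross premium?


Gross = net * (1 + loading)
= 4578 * (1 + 0.43)
= 4578 * 1.43
= 6546.54


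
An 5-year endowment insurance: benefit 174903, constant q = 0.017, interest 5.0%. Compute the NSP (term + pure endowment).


Term component = 12463.5479
Pure endowment = 5_p_x * v^5 * benefit = 0.917841 * 0.783526 * 174903 = 125781.9585
NSP = 138245.5063


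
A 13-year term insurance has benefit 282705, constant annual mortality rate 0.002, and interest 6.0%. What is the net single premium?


NSP = benefit * sum_{k=0}^{n-1} k_p_x * q * v^(k+1)
With constant q=0.002, v=0.943396
Sum = 0.017523
NSP = 282705 * 0.017523
= 4953.7721


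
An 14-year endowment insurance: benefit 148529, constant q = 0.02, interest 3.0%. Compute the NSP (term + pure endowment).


Term component = 29810.0016
Pure endowment = 14_p_x * v^14 * benefit = 0.753642 * 0.661118 * 148529 = 74003.996
NSP = 103813.9976


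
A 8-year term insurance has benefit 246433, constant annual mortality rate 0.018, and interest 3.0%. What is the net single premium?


NSP = benefit * sum_{k=0}^{n-1} k_p_x * q * v^(k+1)
With constant q=0.018, v=0.970874
Sum = 0.119009
NSP = 246433 * 0.119009
= 29327.6468


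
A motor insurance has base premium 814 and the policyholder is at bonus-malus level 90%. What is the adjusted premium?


adjusted = base * BM_level / 100
= 814 * 90 / 100
= 814 * 0.9
= 732.6


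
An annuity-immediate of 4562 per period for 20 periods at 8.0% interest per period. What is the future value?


FV = PMT * ((1+i)^n - 1) / i
= 4562 * ((1.08)^20 - 1) / 0.08
= 4562 * (4.660957 - 1) / 0.08
= 208766.0811


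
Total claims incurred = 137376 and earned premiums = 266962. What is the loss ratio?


Loss ratio = claims / premiums
= 137376 / 266962
= 0.5146


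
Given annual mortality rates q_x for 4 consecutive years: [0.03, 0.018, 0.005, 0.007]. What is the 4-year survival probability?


p_k = 1 - q_k for each year
Survival = product of (1 - q_k)
= 0.97 * 0.982 * 0.995 * 0.993
= 0.9411


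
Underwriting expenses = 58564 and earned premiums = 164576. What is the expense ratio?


Expense ratio = expenses / premiums
= 58564 / 164576
= 0.3558


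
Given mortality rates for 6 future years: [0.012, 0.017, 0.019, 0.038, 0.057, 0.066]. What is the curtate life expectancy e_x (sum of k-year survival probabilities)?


e_x = sum_{k=1}^{n} k_p_x
k_p_x values:
  1_p_x = 0.988
  2_p_x = 0.971204
  3_p_x = 0.952751
  4_p_x = 0.916547
  5_p_x = 0.864303
  6_p_x = 0.807259
e_x = 5.5001


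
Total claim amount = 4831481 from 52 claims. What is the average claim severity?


severity = total / number
= 4831481 / 52
= 92913.0962


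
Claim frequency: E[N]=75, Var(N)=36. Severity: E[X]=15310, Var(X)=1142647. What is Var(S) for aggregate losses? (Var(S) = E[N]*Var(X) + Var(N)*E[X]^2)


Var(S) = E[N]*Var(X) + Var(N)*E[X]^2
= 75*1142647 + 36*15310^2
= 85698525 + 8438259600
= 8.5240e+09


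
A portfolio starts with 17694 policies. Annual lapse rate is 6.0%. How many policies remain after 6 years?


remaining = initial * (1 - lapse)^years
= 17694 * (1 - 0.06)^6
= 17694 * 0.68987
= 12206.5559


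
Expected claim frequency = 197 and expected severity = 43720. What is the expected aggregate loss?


E[S] = E[N] * E[X]
= 197 * 43720
= 8.6128e+06


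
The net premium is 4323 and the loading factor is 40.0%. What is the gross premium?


Gross = net * (1 + loading)
= 4323 * (1 + 0.4)
= 4323 * 1.4
= 6052.2


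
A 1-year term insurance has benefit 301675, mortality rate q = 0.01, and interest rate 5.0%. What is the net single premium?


NSP = benefit * q * v
v = 1/(1+i) = 0.952381
NSP = 301675 * 0.01 * 0.952381
= 2873.0952


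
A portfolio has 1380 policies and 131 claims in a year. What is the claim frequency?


frequency = claims / policies
= 131 / 1380
= 0.0949


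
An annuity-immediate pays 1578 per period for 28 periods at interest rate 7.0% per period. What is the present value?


PV = PMT * (1 - (1+i)^(-n)) / i
= 1578 * (1 - (1+0.07)^(-28)) / 0.07
= 1578 * (1 - 0.150402) / 0.07
= 1578 * 12.137111
= 19152.3616


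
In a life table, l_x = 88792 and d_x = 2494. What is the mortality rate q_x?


q_x = d_x / l_x
= 2494 / 88792
= 0.0281


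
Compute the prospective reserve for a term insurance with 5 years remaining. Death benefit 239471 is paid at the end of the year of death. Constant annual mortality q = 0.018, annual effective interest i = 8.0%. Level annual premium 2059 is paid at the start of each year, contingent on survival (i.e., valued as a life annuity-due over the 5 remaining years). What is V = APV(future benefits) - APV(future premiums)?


v = 1/(1+i) = 0.925926
APV(future benefits) per unit = sum_{k=0}^{4} k_p_x * q * v^(k+1) = 0.069521
APV(future benefits) = 239471 * 0.069521 = 16648.2772
Life annuity-due factor ä_{x:5} = sum_{k=0}^{4} k_p_x * v^k = 4.171263
APV(future premiums) = 2059 * 4.171263 = 8588.6315
V = 16648.2772 - 8588.6315
= 8059.6457


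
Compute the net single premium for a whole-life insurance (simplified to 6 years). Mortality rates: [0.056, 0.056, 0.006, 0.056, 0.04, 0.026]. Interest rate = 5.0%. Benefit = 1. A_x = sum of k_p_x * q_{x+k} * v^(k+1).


v = 0.952381
Year 0: k_p_x=1.0, q=0.056, term=0.053333
Year 1: k_p_x=0.944, q=0.056, term=0.047949
Year 2: k_p_x=0.891136, q=0.006, term=0.004619
Year 3: k_p_x=0.885789, q=0.056, term=0.040809
Year 4: k_p_x=0.836185, q=0.04, term=0.026207
Year 5: k_p_x=0.802738, q=0.026, term=0.015574
A_x = 0.1885


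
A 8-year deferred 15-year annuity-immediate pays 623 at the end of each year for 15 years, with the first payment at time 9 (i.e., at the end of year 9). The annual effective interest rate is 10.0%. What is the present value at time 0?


PV at time 8 of the 15-year annuity-immediate:
a_n = 623 * (1-(1+0.1)^(-15))/0.1 = 4738.5875
Discount back 8 years to time 0:
PV = 4738.5875 * (1+0.1)^(-8)
= 4738.5875 * 0.466507
= 2210.5861


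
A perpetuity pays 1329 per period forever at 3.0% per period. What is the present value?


PV = PMT / i
= 1329 / 0.03
= 44300.0


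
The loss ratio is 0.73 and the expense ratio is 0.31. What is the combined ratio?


Combined ratio = loss ratio + expense ratio
= 0.73 + 0.31
= 1.04


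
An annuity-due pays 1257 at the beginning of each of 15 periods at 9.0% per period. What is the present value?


PV_due = PMT * (1-(1+i)^(-n))/i * (1+i)
PV_immediate = 10132.2854
PV_due = 10132.2854 * 1.09
= 11044.191


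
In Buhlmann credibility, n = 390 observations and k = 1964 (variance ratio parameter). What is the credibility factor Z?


Z = n / (n + k)
= 390 / (390 + 1964)
= 390 / 2354
= 0.1657


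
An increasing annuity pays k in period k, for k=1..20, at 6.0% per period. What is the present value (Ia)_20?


(Ia)_n = sum_{k=1}^{n} k * v^k, v = 1/(1+i)
v = 0.943396
Sum computed term by term:
(Ia)_20 = 98.7004


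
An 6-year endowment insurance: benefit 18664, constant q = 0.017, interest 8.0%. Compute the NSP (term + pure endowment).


Term component = 1411.235
Pure endowment = 6_p_x * v^6 * benefit = 0.902238 * 0.63017 * 18664 = 10611.6593
NSP = 12022.8943


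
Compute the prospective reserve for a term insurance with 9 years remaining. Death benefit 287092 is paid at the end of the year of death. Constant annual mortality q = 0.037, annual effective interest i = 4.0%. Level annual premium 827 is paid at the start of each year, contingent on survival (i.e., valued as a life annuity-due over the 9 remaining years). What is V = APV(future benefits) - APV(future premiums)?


v = 1/(1+i) = 0.961538
APV(future benefits) per unit = sum_{k=0}^{8} k_p_x * q * v^(k+1) = 0.240057
APV(future benefits) = 287092 * 0.240057 = 68918.4114
Life annuity-due factor ä_{x:9} = sum_{k=0}^{8} k_p_x * v^k = 6.747545
APV(future premiums) = 827 * 6.747545 = 5580.2196
V = 68918.4114 - 5580.2196
= 63338.1918


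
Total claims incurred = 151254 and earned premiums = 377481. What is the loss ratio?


Loss ratio = claims / premiums
= 151254 / 377481
= 0.4007


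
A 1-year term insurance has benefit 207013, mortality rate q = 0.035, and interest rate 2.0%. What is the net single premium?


NSP = benefit * q * v
v = 1/(1+i) = 0.980392
NSP = 207013 * 0.035 * 0.980392
= 7103.3873


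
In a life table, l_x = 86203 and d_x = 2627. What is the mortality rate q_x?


q_x = d_x / l_x
= 2627 / 86203
= 0.0305


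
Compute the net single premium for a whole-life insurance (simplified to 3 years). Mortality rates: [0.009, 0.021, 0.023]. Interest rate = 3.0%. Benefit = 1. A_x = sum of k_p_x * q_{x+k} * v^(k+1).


v = 0.970874
Year 0: k_p_x=1.0, q=0.009, term=0.008738
Year 1: k_p_x=0.991, q=0.021, term=0.019616
Year 2: k_p_x=0.970189, q=0.023, term=0.020421
A_x = 0.0488


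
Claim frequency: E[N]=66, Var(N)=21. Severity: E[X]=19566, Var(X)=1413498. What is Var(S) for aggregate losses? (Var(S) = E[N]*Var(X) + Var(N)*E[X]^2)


Var(S) = E[N]*Var(X) + Var(N)*E[X]^2
= 66*1413498 + 21*19566^2
= 93290868 + 8039395476
= 8.1327e+09


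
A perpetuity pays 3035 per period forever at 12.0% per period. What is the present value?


PV = PMT / i
= 3035 / 0.12
= 25291.6667


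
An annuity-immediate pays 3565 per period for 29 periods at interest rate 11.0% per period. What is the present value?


PV = PMT * (1 - (1+i)^(-n)) / i
= 3565 * (1 - (1+0.11)^(-29)) / 0.11
= 3565 * (1 - 0.048488) / 0.11
= 3565 * 8.65011
= 30837.6413


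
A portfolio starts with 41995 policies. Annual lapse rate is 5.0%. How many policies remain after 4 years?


remaining = initial * (1 - lapse)^years
= 41995 * (1 - 0.05)^4
= 41995 * 0.814506
= 34205.19


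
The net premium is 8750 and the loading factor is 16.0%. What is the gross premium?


Gross = net * (1 + loading)
= 8750 * (1 + 0.16)
= 8750 * 1.16
= 10150.0


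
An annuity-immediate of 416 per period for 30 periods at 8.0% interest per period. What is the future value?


FV = PMT * ((1+i)^n - 1) / i
= 416 * ((1.08)^30 - 1) / 0.08
= 416 * (10.062657 - 1) / 0.08
= 47125.8158
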